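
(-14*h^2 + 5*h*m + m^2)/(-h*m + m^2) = (14*h^2 - 5*h*m - m^2)/(m*(h - m))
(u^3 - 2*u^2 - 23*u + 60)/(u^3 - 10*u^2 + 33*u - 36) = (u + 5)/(u - 3)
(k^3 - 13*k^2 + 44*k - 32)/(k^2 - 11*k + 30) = (k^3 - 13*k^2 + 44*k - 32)/(k^2 - 11*k + 30)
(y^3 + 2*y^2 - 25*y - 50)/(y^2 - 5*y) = y + 7 + 10/y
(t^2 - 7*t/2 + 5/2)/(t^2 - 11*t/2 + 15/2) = (t - 1)/(t - 3)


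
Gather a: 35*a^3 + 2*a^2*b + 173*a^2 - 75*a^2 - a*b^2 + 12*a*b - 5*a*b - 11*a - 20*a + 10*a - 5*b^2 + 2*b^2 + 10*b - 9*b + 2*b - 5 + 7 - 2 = 35*a^3 + a^2*(2*b + 98) + a*(-b^2 + 7*b - 21) - 3*b^2 + 3*b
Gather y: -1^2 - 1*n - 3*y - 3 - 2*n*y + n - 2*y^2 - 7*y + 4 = -2*y^2 + y*(-2*n - 10)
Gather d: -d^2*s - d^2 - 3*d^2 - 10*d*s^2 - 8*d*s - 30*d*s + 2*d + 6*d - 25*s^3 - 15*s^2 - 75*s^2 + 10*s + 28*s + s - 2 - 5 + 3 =d^2*(-s - 4) + d*(-10*s^2 - 38*s + 8) - 25*s^3 - 90*s^2 + 39*s - 4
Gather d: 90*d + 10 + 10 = 90*d + 20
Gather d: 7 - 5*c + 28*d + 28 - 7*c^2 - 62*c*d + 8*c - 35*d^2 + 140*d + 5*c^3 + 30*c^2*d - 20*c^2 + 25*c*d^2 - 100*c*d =5*c^3 - 27*c^2 + 3*c + d^2*(25*c - 35) + d*(30*c^2 - 162*c + 168) + 35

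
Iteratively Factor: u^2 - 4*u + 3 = (u - 3)*(u - 1)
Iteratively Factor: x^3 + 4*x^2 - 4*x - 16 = (x + 2)*(x^2 + 2*x - 8) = (x - 2)*(x + 2)*(x + 4)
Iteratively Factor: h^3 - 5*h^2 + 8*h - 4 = (h - 2)*(h^2 - 3*h + 2) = (h - 2)^2*(h - 1)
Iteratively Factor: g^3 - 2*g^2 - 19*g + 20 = (g + 4)*(g^2 - 6*g + 5) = (g - 1)*(g + 4)*(g - 5)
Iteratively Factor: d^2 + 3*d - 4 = (d - 1)*(d + 4)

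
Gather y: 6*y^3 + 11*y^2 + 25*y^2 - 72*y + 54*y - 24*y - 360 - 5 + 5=6*y^3 + 36*y^2 - 42*y - 360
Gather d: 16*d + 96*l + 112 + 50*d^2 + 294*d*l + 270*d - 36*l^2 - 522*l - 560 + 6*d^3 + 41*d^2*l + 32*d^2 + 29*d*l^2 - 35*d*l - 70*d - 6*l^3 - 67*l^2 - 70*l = 6*d^3 + d^2*(41*l + 82) + d*(29*l^2 + 259*l + 216) - 6*l^3 - 103*l^2 - 496*l - 448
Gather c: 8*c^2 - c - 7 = 8*c^2 - c - 7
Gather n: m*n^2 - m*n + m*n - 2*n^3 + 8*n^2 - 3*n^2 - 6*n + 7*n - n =-2*n^3 + n^2*(m + 5)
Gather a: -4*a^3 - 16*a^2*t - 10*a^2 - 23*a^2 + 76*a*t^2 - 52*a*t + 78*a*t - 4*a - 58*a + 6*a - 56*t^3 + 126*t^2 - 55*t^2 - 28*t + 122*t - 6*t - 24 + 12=-4*a^3 + a^2*(-16*t - 33) + a*(76*t^2 + 26*t - 56) - 56*t^3 + 71*t^2 + 88*t - 12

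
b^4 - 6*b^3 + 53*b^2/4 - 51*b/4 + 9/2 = (b - 2)*(b - 3/2)^2*(b - 1)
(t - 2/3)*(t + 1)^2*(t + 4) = t^4 + 16*t^3/3 + 5*t^2 - 2*t - 8/3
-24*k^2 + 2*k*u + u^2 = (-4*k + u)*(6*k + u)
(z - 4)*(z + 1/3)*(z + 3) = z^3 - 2*z^2/3 - 37*z/3 - 4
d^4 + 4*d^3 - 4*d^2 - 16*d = d*(d - 2)*(d + 2)*(d + 4)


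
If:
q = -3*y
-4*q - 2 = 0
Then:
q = -1/2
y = 1/6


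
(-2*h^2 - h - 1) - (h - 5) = -2*h^2 - 2*h + 4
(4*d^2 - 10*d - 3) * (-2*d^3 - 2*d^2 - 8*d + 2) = -8*d^5 + 12*d^4 - 6*d^3 + 94*d^2 + 4*d - 6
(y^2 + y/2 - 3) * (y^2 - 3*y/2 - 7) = y^4 - y^3 - 43*y^2/4 + y + 21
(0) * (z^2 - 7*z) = 0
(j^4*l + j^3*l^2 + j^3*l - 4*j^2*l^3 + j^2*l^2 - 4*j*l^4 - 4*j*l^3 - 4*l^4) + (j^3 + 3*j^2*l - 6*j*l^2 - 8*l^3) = j^4*l + j^3*l^2 + j^3*l + j^3 - 4*j^2*l^3 + j^2*l^2 + 3*j^2*l - 4*j*l^4 - 4*j*l^3 - 6*j*l^2 - 4*l^4 - 8*l^3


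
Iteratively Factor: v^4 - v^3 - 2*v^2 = (v - 2)*(v^3 + v^2) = v*(v - 2)*(v^2 + v) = v^2*(v - 2)*(v + 1)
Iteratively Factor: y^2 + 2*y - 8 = (y - 2)*(y + 4)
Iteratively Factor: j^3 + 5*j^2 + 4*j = (j)*(j^2 + 5*j + 4) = j*(j + 4)*(j + 1)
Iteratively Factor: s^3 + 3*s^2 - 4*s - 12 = (s + 2)*(s^2 + s - 6) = (s - 2)*(s + 2)*(s + 3)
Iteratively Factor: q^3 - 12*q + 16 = (q + 4)*(q^2 - 4*q + 4) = (q - 2)*(q + 4)*(q - 2)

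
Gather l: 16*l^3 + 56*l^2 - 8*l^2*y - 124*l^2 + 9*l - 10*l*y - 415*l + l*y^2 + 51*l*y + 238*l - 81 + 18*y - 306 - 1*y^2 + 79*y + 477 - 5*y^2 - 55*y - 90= 16*l^3 + l^2*(-8*y - 68) + l*(y^2 + 41*y - 168) - 6*y^2 + 42*y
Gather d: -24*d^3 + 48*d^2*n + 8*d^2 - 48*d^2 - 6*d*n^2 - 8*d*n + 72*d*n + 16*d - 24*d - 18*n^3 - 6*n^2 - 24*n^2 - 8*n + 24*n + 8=-24*d^3 + d^2*(48*n - 40) + d*(-6*n^2 + 64*n - 8) - 18*n^3 - 30*n^2 + 16*n + 8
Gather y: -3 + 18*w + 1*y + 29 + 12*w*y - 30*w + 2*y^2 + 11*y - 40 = -12*w + 2*y^2 + y*(12*w + 12) - 14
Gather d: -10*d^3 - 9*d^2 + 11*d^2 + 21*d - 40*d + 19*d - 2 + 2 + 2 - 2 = -10*d^3 + 2*d^2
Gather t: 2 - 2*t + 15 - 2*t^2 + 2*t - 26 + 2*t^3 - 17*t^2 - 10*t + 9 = 2*t^3 - 19*t^2 - 10*t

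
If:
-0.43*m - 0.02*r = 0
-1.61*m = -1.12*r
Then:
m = 0.00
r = 0.00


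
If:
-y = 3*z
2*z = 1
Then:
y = -3/2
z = 1/2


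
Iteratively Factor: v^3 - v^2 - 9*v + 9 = (v + 3)*(v^2 - 4*v + 3) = (v - 1)*(v + 3)*(v - 3)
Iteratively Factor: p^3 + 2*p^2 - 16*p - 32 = (p + 2)*(p^2 - 16) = (p + 2)*(p + 4)*(p - 4)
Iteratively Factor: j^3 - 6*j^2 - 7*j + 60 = (j + 3)*(j^2 - 9*j + 20) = (j - 4)*(j + 3)*(j - 5)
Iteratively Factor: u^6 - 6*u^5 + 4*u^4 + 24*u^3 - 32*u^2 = (u - 2)*(u^5 - 4*u^4 - 4*u^3 + 16*u^2) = (u - 2)*(u + 2)*(u^4 - 6*u^3 + 8*u^2) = u*(u - 2)*(u + 2)*(u^3 - 6*u^2 + 8*u) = u*(u - 4)*(u - 2)*(u + 2)*(u^2 - 2*u) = u^2*(u - 4)*(u - 2)*(u + 2)*(u - 2)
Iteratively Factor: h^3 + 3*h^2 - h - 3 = (h - 1)*(h^2 + 4*h + 3) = (h - 1)*(h + 3)*(h + 1)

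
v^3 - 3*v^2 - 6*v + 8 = (v - 4)*(v - 1)*(v + 2)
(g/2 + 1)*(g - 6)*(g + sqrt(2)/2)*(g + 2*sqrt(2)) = g^4/2 - 2*g^3 + 5*sqrt(2)*g^3/4 - 5*sqrt(2)*g^2 - 5*g^2 - 15*sqrt(2)*g - 4*g - 12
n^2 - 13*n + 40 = (n - 8)*(n - 5)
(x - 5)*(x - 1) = x^2 - 6*x + 5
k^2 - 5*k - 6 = (k - 6)*(k + 1)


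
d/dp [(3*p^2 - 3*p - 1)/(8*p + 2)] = (12*p^2 + 6*p + 1)/(2*(16*p^2 + 8*p + 1))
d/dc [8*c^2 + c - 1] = 16*c + 1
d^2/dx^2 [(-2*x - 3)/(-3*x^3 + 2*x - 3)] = 2*((2*x + 3)*(9*x^2 - 2)^2 + (-18*x^2 - 9*x*(2*x + 3) + 4)*(3*x^3 - 2*x + 3))/(3*x^3 - 2*x + 3)^3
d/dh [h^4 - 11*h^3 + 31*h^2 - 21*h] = 4*h^3 - 33*h^2 + 62*h - 21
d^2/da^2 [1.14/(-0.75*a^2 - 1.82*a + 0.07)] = (1.2825*a^2 + 3.1122*a - 1.14*(1.5*a + 1.82)*(3.0*a + 3.64) - 0.1197)/(0.75*a^2 + 1.82*a - 0.07)^3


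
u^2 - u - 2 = (u - 2)*(u + 1)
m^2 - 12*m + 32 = (m - 8)*(m - 4)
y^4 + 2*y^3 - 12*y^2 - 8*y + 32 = (y - 2)^2*(y + 2)*(y + 4)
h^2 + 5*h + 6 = (h + 2)*(h + 3)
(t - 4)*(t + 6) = t^2 + 2*t - 24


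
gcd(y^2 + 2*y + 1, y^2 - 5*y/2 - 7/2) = y + 1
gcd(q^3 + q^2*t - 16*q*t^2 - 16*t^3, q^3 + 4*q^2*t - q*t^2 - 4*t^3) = q^2 + 5*q*t + 4*t^2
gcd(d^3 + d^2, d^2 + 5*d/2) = d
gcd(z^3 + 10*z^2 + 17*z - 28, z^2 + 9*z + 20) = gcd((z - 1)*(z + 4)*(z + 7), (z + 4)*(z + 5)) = z + 4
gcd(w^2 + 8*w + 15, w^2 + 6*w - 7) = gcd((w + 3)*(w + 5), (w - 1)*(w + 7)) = 1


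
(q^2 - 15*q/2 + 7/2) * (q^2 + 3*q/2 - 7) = q^4 - 6*q^3 - 59*q^2/4 + 231*q/4 - 49/2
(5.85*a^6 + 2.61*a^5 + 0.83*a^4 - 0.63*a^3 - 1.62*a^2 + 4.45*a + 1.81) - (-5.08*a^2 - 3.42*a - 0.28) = 5.85*a^6 + 2.61*a^5 + 0.83*a^4 - 0.63*a^3 + 3.46*a^2 + 7.87*a + 2.09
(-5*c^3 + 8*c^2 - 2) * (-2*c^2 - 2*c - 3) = 10*c^5 - 6*c^4 - c^3 - 20*c^2 + 4*c + 6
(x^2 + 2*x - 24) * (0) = 0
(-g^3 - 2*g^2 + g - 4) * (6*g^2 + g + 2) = -6*g^5 - 13*g^4 + 2*g^3 - 27*g^2 - 2*g - 8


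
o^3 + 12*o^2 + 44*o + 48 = (o + 2)*(o + 4)*(o + 6)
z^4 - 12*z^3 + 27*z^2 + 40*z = z*(z - 8)*(z - 5)*(z + 1)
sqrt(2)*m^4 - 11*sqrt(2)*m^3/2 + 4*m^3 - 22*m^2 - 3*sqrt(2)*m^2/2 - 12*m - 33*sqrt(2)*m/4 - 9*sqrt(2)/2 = (m - 6)*(m + sqrt(2)/2)*(m + 3*sqrt(2)/2)*(sqrt(2)*m + sqrt(2)/2)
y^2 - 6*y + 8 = (y - 4)*(y - 2)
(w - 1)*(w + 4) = w^2 + 3*w - 4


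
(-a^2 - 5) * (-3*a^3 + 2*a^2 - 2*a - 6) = 3*a^5 - 2*a^4 + 17*a^3 - 4*a^2 + 10*a + 30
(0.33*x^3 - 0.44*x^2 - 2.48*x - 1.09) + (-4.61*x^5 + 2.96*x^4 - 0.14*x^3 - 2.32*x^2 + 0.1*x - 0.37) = -4.61*x^5 + 2.96*x^4 + 0.19*x^3 - 2.76*x^2 - 2.38*x - 1.46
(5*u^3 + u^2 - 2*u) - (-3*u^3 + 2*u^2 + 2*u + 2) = 8*u^3 - u^2 - 4*u - 2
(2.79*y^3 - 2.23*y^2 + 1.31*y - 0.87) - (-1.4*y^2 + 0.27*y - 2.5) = 2.79*y^3 - 0.83*y^2 + 1.04*y + 1.63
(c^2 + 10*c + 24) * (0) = 0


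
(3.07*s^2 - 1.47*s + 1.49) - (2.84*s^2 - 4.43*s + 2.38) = 0.23*s^2 + 2.96*s - 0.89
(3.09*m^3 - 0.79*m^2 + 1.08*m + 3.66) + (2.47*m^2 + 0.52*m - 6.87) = 3.09*m^3 + 1.68*m^2 + 1.6*m - 3.21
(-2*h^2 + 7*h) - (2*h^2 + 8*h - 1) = -4*h^2 - h + 1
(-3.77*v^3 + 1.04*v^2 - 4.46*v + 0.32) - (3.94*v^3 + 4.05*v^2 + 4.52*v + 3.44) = -7.71*v^3 - 3.01*v^2 - 8.98*v - 3.12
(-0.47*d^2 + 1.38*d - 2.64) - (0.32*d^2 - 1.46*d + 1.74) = -0.79*d^2 + 2.84*d - 4.38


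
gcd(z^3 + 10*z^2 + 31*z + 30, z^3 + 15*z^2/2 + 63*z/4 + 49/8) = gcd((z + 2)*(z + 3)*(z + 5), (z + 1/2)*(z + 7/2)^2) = 1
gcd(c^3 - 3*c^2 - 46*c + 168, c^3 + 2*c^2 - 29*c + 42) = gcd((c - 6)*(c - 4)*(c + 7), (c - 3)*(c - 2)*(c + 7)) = c + 7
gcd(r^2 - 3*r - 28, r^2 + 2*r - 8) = r + 4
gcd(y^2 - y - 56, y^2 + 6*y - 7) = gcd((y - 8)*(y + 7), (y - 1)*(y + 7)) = y + 7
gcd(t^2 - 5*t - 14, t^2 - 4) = t + 2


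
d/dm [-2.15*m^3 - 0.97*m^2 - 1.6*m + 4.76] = -6.45*m^2 - 1.94*m - 1.6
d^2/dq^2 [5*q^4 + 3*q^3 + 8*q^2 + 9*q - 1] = 60*q^2 + 18*q + 16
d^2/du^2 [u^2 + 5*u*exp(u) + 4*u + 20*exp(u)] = 5*u*exp(u) + 30*exp(u) + 2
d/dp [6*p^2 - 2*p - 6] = 12*p - 2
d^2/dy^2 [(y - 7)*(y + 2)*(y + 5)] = 6*y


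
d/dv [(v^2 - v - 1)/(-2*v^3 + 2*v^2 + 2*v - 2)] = (v^3/2 - v^2/2 - v - 1)/(v^5 - v^4 - 2*v^3 + 2*v^2 + v - 1)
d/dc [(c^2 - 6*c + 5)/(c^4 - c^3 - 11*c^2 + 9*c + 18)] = (2*(c - 3)*(c^4 - c^3 - 11*c^2 + 9*c + 18) - (c^2 - 6*c + 5)*(4*c^3 - 3*c^2 - 22*c + 9))/(c^4 - c^3 - 11*c^2 + 9*c + 18)^2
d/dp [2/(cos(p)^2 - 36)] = 4*sin(p)*cos(p)/(cos(p)^2 - 36)^2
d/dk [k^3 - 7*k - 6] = 3*k^2 - 7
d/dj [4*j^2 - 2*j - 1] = 8*j - 2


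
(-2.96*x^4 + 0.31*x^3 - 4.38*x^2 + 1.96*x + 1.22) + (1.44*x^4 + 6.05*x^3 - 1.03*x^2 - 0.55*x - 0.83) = -1.52*x^4 + 6.36*x^3 - 5.41*x^2 + 1.41*x + 0.39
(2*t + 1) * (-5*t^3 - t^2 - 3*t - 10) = -10*t^4 - 7*t^3 - 7*t^2 - 23*t - 10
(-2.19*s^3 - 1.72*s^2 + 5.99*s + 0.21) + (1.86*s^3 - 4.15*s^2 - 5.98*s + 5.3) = -0.33*s^3 - 5.87*s^2 + 0.00999999999999979*s + 5.51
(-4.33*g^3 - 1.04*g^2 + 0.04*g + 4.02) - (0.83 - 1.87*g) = -4.33*g^3 - 1.04*g^2 + 1.91*g + 3.19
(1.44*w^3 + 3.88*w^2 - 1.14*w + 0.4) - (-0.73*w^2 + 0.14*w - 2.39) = 1.44*w^3 + 4.61*w^2 - 1.28*w + 2.79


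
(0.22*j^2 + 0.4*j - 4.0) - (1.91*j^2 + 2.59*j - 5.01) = -1.69*j^2 - 2.19*j + 1.01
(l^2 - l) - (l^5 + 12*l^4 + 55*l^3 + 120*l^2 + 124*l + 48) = -l^5 - 12*l^4 - 55*l^3 - 119*l^2 - 125*l - 48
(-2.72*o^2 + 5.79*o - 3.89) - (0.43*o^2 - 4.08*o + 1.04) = -3.15*o^2 + 9.87*o - 4.93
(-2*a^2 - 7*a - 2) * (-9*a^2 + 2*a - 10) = 18*a^4 + 59*a^3 + 24*a^2 + 66*a + 20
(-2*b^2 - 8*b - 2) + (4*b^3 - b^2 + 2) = 4*b^3 - 3*b^2 - 8*b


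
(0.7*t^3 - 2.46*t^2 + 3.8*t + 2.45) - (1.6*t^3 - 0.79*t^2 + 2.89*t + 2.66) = -0.9*t^3 - 1.67*t^2 + 0.91*t - 0.21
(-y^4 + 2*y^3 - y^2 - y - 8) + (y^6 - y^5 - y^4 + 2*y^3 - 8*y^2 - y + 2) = y^6 - y^5 - 2*y^4 + 4*y^3 - 9*y^2 - 2*y - 6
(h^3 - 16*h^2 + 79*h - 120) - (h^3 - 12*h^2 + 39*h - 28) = -4*h^2 + 40*h - 92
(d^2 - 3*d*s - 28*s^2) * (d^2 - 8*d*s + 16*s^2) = d^4 - 11*d^3*s + 12*d^2*s^2 + 176*d*s^3 - 448*s^4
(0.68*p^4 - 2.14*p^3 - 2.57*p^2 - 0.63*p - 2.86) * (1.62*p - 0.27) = 1.1016*p^5 - 3.6504*p^4 - 3.5856*p^3 - 0.3267*p^2 - 4.4631*p + 0.7722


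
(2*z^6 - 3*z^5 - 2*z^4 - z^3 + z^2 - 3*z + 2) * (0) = 0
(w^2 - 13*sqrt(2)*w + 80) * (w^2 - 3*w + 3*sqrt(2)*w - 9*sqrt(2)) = w^4 - 10*sqrt(2)*w^3 - 3*w^3 + 2*w^2 + 30*sqrt(2)*w^2 - 6*w + 240*sqrt(2)*w - 720*sqrt(2)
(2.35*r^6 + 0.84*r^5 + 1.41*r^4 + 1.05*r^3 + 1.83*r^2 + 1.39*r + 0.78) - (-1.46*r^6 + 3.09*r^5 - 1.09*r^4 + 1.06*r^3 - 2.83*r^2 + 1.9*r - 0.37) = 3.81*r^6 - 2.25*r^5 + 2.5*r^4 - 0.01*r^3 + 4.66*r^2 - 0.51*r + 1.15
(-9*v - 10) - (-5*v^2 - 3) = 5*v^2 - 9*v - 7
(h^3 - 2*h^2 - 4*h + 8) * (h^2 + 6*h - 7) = h^5 + 4*h^4 - 23*h^3 - 2*h^2 + 76*h - 56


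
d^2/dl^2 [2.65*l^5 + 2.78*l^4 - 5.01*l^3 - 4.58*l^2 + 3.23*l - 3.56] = 53.0*l^3 + 33.36*l^2 - 30.06*l - 9.16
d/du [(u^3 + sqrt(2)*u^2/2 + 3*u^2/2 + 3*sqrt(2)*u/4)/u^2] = 1 - 3*sqrt(2)/(4*u^2)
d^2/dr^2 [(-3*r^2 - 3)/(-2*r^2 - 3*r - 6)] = 18*(-2*r^3 - 8*r^2 + 6*r + 11)/(8*r^6 + 36*r^5 + 126*r^4 + 243*r^3 + 378*r^2 + 324*r + 216)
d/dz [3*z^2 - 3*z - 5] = 6*z - 3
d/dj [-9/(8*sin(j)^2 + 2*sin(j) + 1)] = 18*(8*sin(j) + 1)*cos(j)/(8*sin(j)^2 + 2*sin(j) + 1)^2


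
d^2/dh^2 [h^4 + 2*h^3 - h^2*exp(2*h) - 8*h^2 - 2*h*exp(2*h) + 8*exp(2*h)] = -4*h^2*exp(2*h) + 12*h^2 - 16*h*exp(2*h) + 12*h + 22*exp(2*h) - 16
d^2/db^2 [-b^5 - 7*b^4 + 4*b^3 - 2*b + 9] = 4*b*(-5*b^2 - 21*b + 6)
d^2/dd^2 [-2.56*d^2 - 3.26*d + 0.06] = -5.12000000000000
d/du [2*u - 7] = 2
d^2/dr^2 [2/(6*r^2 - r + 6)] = 4*(-36*r^2 + 6*r + (12*r - 1)^2 - 36)/(6*r^2 - r + 6)^3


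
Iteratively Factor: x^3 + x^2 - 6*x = (x)*(x^2 + x - 6) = x*(x + 3)*(x - 2)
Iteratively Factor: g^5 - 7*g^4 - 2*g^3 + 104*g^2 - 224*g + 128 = (g - 4)*(g^4 - 3*g^3 - 14*g^2 + 48*g - 32) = (g - 4)^2*(g^3 + g^2 - 10*g + 8) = (g - 4)^2*(g - 1)*(g^2 + 2*g - 8) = (g - 4)^2*(g - 2)*(g - 1)*(g + 4)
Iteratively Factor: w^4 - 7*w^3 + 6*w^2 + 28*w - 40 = (w - 5)*(w^3 - 2*w^2 - 4*w + 8) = (w - 5)*(w - 2)*(w^2 - 4) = (w - 5)*(w - 2)*(w + 2)*(w - 2)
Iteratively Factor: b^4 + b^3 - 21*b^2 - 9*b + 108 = (b + 4)*(b^3 - 3*b^2 - 9*b + 27) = (b - 3)*(b + 4)*(b^2 - 9) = (b - 3)^2*(b + 4)*(b + 3)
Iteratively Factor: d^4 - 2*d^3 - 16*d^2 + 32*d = (d)*(d^3 - 2*d^2 - 16*d + 32) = d*(d - 2)*(d^2 - 16) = d*(d - 4)*(d - 2)*(d + 4)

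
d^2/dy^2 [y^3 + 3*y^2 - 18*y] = 6*y + 6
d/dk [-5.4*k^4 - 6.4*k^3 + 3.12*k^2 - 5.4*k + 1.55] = -21.6*k^3 - 19.2*k^2 + 6.24*k - 5.4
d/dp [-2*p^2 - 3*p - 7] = -4*p - 3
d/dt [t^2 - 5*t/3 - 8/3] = 2*t - 5/3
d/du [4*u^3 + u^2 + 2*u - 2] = 12*u^2 + 2*u + 2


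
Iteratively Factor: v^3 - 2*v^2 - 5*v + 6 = (v + 2)*(v^2 - 4*v + 3) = (v - 1)*(v + 2)*(v - 3)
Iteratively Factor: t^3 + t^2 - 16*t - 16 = (t + 4)*(t^2 - 3*t - 4) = (t - 4)*(t + 4)*(t + 1)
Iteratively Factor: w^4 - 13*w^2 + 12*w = (w + 4)*(w^3 - 4*w^2 + 3*w) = (w - 1)*(w + 4)*(w^2 - 3*w) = (w - 3)*(w - 1)*(w + 4)*(w)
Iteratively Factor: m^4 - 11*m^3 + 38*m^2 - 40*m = (m - 4)*(m^3 - 7*m^2 + 10*m) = (m - 5)*(m - 4)*(m^2 - 2*m) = m*(m - 5)*(m - 4)*(m - 2)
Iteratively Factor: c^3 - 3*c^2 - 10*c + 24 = (c - 2)*(c^2 - c - 12) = (c - 4)*(c - 2)*(c + 3)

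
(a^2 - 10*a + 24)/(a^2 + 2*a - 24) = (a - 6)/(a + 6)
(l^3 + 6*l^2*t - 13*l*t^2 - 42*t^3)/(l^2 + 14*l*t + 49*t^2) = (l^2 - l*t - 6*t^2)/(l + 7*t)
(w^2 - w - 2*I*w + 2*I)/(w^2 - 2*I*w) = (w - 1)/w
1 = 1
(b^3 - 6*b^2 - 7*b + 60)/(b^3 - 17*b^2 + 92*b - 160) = (b + 3)/(b - 8)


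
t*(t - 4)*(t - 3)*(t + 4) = t^4 - 3*t^3 - 16*t^2 + 48*t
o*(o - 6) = o^2 - 6*o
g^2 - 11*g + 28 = (g - 7)*(g - 4)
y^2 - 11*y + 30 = (y - 6)*(y - 5)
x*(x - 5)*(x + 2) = x^3 - 3*x^2 - 10*x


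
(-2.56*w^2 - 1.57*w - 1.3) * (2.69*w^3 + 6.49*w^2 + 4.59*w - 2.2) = -6.8864*w^5 - 20.8377*w^4 - 25.4367*w^3 - 10.0113*w^2 - 2.513*w + 2.86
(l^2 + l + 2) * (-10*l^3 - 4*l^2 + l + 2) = -10*l^5 - 14*l^4 - 23*l^3 - 5*l^2 + 4*l + 4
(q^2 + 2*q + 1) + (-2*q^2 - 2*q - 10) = -q^2 - 9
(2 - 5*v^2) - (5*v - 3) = -5*v^2 - 5*v + 5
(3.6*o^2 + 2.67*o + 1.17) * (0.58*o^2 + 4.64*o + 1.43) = 2.088*o^4 + 18.2526*o^3 + 18.2154*o^2 + 9.2469*o + 1.6731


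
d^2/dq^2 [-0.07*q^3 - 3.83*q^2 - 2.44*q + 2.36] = -0.42*q - 7.66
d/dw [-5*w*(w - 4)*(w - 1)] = -15*w^2 + 50*w - 20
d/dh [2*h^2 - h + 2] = 4*h - 1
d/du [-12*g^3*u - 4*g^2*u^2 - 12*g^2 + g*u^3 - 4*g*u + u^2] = -12*g^3 - 8*g^2*u + 3*g*u^2 - 4*g + 2*u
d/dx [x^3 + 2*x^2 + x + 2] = 3*x^2 + 4*x + 1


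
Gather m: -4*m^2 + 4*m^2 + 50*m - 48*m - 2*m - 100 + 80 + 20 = 0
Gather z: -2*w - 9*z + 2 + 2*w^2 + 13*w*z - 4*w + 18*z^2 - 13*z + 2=2*w^2 - 6*w + 18*z^2 + z*(13*w - 22) + 4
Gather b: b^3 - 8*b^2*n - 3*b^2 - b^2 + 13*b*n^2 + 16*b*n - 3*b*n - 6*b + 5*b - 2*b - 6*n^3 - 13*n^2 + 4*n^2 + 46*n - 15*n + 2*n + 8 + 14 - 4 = b^3 + b^2*(-8*n - 4) + b*(13*n^2 + 13*n - 3) - 6*n^3 - 9*n^2 + 33*n + 18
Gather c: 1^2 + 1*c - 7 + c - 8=2*c - 14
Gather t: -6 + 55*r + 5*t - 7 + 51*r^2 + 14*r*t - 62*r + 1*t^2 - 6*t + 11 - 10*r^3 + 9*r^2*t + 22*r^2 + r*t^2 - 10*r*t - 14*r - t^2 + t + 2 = -10*r^3 + 73*r^2 + r*t^2 - 21*r + t*(9*r^2 + 4*r)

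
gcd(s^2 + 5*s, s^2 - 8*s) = s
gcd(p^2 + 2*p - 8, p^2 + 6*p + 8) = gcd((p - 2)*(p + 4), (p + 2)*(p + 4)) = p + 4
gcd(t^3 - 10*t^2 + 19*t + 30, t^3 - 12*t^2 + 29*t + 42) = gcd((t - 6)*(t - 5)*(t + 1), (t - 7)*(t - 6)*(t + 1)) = t^2 - 5*t - 6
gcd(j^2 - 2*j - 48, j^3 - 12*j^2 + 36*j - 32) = j - 8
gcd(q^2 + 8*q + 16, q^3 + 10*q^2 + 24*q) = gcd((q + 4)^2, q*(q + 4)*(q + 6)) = q + 4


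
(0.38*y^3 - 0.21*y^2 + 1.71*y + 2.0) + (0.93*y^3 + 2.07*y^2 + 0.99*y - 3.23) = 1.31*y^3 + 1.86*y^2 + 2.7*y - 1.23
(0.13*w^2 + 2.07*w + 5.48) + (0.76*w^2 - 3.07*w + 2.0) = 0.89*w^2 - 1.0*w + 7.48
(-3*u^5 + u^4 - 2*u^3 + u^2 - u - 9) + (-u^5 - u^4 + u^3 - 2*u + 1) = -4*u^5 - u^3 + u^2 - 3*u - 8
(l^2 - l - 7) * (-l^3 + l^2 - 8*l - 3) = -l^5 + 2*l^4 - 2*l^3 - 2*l^2 + 59*l + 21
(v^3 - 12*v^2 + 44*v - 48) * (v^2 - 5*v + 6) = v^5 - 17*v^4 + 110*v^3 - 340*v^2 + 504*v - 288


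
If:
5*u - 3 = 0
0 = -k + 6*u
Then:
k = 18/5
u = 3/5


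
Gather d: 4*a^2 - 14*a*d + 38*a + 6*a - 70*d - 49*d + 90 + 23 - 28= 4*a^2 + 44*a + d*(-14*a - 119) + 85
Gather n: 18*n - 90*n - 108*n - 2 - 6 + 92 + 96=180 - 180*n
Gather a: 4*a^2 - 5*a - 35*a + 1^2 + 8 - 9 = 4*a^2 - 40*a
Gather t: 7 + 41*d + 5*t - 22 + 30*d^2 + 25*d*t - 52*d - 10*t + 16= 30*d^2 - 11*d + t*(25*d - 5) + 1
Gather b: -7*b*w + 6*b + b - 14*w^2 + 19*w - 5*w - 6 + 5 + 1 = b*(7 - 7*w) - 14*w^2 + 14*w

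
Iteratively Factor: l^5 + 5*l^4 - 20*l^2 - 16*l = (l - 2)*(l^4 + 7*l^3 + 14*l^2 + 8*l) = l*(l - 2)*(l^3 + 7*l^2 + 14*l + 8) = l*(l - 2)*(l + 1)*(l^2 + 6*l + 8) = l*(l - 2)*(l + 1)*(l + 4)*(l + 2)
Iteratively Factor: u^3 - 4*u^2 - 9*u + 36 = (u - 4)*(u^2 - 9) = (u - 4)*(u - 3)*(u + 3)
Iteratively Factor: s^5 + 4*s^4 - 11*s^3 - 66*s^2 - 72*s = (s)*(s^4 + 4*s^3 - 11*s^2 - 66*s - 72) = s*(s + 3)*(s^3 + s^2 - 14*s - 24) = s*(s - 4)*(s + 3)*(s^2 + 5*s + 6) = s*(s - 4)*(s + 3)^2*(s + 2)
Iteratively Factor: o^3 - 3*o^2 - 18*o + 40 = (o + 4)*(o^2 - 7*o + 10) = (o - 5)*(o + 4)*(o - 2)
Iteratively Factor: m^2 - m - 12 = (m + 3)*(m - 4)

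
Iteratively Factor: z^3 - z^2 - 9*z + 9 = (z - 1)*(z^2 - 9) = (z - 1)*(z + 3)*(z - 3)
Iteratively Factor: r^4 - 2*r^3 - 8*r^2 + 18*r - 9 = (r - 1)*(r^3 - r^2 - 9*r + 9) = (r - 3)*(r - 1)*(r^2 + 2*r - 3) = (r - 3)*(r - 1)*(r + 3)*(r - 1)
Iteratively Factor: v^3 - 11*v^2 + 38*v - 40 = (v - 4)*(v^2 - 7*v + 10) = (v - 5)*(v - 4)*(v - 2)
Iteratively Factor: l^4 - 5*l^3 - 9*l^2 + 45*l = (l - 5)*(l^3 - 9*l) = (l - 5)*(l - 3)*(l^2 + 3*l) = (l - 5)*(l - 3)*(l + 3)*(l)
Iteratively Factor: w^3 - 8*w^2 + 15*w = (w - 5)*(w^2 - 3*w) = w*(w - 5)*(w - 3)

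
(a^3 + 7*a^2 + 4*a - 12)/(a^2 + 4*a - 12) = (a^2 + a - 2)/(a - 2)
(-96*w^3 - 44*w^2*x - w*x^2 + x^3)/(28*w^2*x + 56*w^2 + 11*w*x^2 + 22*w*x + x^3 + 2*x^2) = (-24*w^2 - 5*w*x + x^2)/(7*w*x + 14*w + x^2 + 2*x)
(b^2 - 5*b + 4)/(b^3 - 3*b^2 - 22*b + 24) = (b - 4)/(b^2 - 2*b - 24)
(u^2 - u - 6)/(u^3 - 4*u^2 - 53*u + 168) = (u + 2)/(u^2 - u - 56)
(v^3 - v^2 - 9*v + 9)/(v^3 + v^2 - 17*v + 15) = (v + 3)/(v + 5)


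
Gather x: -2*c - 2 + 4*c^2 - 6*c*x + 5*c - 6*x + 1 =4*c^2 + 3*c + x*(-6*c - 6) - 1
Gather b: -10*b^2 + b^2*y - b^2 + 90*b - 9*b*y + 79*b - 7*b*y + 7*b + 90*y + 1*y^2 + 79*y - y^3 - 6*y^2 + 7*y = b^2*(y - 11) + b*(176 - 16*y) - y^3 - 5*y^2 + 176*y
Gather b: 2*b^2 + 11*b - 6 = 2*b^2 + 11*b - 6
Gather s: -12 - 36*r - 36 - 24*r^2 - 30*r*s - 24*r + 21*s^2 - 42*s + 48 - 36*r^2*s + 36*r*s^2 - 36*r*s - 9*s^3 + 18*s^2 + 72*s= -24*r^2 - 60*r - 9*s^3 + s^2*(36*r + 39) + s*(-36*r^2 - 66*r + 30)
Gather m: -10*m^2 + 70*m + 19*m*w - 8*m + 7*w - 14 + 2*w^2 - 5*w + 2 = -10*m^2 + m*(19*w + 62) + 2*w^2 + 2*w - 12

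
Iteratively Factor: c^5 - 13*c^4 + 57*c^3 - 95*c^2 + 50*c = (c - 5)*(c^4 - 8*c^3 + 17*c^2 - 10*c) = (c - 5)^2*(c^3 - 3*c^2 + 2*c) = (c - 5)^2*(c - 2)*(c^2 - c) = (c - 5)^2*(c - 2)*(c - 1)*(c)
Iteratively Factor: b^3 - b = (b)*(b^2 - 1) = b*(b - 1)*(b + 1)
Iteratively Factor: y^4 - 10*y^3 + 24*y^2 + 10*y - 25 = (y - 5)*(y^3 - 5*y^2 - y + 5) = (y - 5)^2*(y^2 - 1) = (y - 5)^2*(y + 1)*(y - 1)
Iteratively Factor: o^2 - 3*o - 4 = (o + 1)*(o - 4)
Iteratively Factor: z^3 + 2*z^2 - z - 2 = (z - 1)*(z^2 + 3*z + 2) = (z - 1)*(z + 2)*(z + 1)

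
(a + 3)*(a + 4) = a^2 + 7*a + 12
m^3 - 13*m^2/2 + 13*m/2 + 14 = (m - 4)*(m - 7/2)*(m + 1)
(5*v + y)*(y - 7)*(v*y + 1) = 5*v^2*y^2 - 35*v^2*y + v*y^3 - 7*v*y^2 + 5*v*y - 35*v + y^2 - 7*y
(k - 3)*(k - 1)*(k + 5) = k^3 + k^2 - 17*k + 15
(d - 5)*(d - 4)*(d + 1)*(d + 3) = d^4 - 5*d^3 - 13*d^2 + 53*d + 60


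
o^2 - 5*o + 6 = (o - 3)*(o - 2)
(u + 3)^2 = u^2 + 6*u + 9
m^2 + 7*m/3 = m*(m + 7/3)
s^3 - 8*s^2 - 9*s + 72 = (s - 8)*(s - 3)*(s + 3)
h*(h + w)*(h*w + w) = h^3*w + h^2*w^2 + h^2*w + h*w^2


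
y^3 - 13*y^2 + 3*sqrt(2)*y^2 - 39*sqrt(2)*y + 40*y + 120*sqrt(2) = (y - 8)*(y - 5)*(y + 3*sqrt(2))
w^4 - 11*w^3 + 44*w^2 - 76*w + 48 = (w - 4)*(w - 3)*(w - 2)^2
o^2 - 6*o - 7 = (o - 7)*(o + 1)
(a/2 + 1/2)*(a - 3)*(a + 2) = a^3/2 - 7*a/2 - 3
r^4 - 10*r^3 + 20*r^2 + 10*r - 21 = (r - 7)*(r - 3)*(r - 1)*(r + 1)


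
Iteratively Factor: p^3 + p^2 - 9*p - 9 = (p + 3)*(p^2 - 2*p - 3) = (p + 1)*(p + 3)*(p - 3)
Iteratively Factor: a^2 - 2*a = (a - 2)*(a)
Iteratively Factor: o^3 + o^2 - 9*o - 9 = (o + 1)*(o^2 - 9) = (o - 3)*(o + 1)*(o + 3)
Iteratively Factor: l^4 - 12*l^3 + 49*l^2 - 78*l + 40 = (l - 4)*(l^3 - 8*l^2 + 17*l - 10) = (l - 4)*(l - 1)*(l^2 - 7*l + 10) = (l - 5)*(l - 4)*(l - 1)*(l - 2)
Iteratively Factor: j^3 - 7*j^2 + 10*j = (j)*(j^2 - 7*j + 10) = j*(j - 2)*(j - 5)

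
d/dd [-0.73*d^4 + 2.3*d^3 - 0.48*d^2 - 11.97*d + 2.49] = -2.92*d^3 + 6.9*d^2 - 0.96*d - 11.97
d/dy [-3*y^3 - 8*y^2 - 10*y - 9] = -9*y^2 - 16*y - 10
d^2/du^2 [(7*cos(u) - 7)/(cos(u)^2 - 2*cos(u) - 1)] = 7*(sin(u)^4*cos(u) - 2*sin(u)^4 + 8*sin(u)^2 - 7*cos(u) + 3*cos(3*u) + 8)/(sin(u)^2 + 2*cos(u))^3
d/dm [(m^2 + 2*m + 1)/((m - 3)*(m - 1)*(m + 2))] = (-m^4 - 4*m^3 - 4*m^2 + 16*m + 17)/(m^6 - 4*m^5 - 6*m^4 + 32*m^3 + m^2 - 60*m + 36)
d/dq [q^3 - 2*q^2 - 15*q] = 3*q^2 - 4*q - 15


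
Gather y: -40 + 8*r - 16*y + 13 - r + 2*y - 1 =7*r - 14*y - 28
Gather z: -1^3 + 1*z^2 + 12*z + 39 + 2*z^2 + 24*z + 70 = 3*z^2 + 36*z + 108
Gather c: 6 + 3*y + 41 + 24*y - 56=27*y - 9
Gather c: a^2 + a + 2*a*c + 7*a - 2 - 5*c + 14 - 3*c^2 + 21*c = a^2 + 8*a - 3*c^2 + c*(2*a + 16) + 12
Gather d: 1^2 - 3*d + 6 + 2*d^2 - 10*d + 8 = 2*d^2 - 13*d + 15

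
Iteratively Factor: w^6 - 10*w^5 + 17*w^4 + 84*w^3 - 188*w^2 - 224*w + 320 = (w - 5)*(w^5 - 5*w^4 - 8*w^3 + 44*w^2 + 32*w - 64) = (w - 5)*(w - 1)*(w^4 - 4*w^3 - 12*w^2 + 32*w + 64) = (w - 5)*(w - 4)*(w - 1)*(w^3 - 12*w - 16) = (w - 5)*(w - 4)*(w - 1)*(w + 2)*(w^2 - 2*w - 8) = (w - 5)*(w - 4)*(w - 1)*(w + 2)^2*(w - 4)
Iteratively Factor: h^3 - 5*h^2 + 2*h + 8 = (h - 2)*(h^2 - 3*h - 4) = (h - 2)*(h + 1)*(h - 4)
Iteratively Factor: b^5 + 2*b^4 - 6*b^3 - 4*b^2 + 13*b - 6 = (b + 2)*(b^4 - 6*b^2 + 8*b - 3) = (b - 1)*(b + 2)*(b^3 + b^2 - 5*b + 3) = (b - 1)*(b + 2)*(b + 3)*(b^2 - 2*b + 1) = (b - 1)^2*(b + 2)*(b + 3)*(b - 1)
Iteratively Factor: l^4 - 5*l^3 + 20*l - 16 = (l - 2)*(l^3 - 3*l^2 - 6*l + 8) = (l - 2)*(l - 1)*(l^2 - 2*l - 8) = (l - 4)*(l - 2)*(l - 1)*(l + 2)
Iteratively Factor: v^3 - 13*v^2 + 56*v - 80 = (v - 5)*(v^2 - 8*v + 16) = (v - 5)*(v - 4)*(v - 4)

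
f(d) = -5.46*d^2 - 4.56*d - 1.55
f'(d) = -10.92*d - 4.56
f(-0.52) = -0.66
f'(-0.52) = 1.12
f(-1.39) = -5.76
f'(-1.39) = 10.62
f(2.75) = -55.38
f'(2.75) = -34.59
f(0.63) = -6.59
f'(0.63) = -11.44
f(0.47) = -4.90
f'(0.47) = -9.69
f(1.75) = -26.25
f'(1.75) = -23.67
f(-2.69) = -28.79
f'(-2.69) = 24.81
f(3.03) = -65.49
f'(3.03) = -37.65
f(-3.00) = -37.01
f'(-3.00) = 28.20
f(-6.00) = -170.75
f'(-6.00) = 60.96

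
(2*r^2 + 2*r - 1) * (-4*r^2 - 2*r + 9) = -8*r^4 - 12*r^3 + 18*r^2 + 20*r - 9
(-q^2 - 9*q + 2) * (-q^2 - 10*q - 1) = q^4 + 19*q^3 + 89*q^2 - 11*q - 2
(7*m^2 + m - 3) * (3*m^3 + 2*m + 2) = 21*m^5 + 3*m^4 + 5*m^3 + 16*m^2 - 4*m - 6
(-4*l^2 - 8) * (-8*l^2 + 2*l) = 32*l^4 - 8*l^3 + 64*l^2 - 16*l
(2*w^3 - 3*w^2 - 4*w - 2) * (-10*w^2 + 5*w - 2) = -20*w^5 + 40*w^4 + 21*w^3 + 6*w^2 - 2*w + 4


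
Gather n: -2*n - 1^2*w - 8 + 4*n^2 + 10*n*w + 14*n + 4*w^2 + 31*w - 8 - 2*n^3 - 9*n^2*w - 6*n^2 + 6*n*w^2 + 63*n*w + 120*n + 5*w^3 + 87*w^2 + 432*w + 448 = -2*n^3 + n^2*(-9*w - 2) + n*(6*w^2 + 73*w + 132) + 5*w^3 + 91*w^2 + 462*w + 432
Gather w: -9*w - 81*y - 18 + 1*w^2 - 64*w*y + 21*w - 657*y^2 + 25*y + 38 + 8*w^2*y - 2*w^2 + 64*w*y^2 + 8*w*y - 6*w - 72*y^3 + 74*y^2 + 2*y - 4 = w^2*(8*y - 1) + w*(64*y^2 - 56*y + 6) - 72*y^3 - 583*y^2 - 54*y + 16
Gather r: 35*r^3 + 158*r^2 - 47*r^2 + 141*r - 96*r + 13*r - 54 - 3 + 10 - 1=35*r^3 + 111*r^2 + 58*r - 48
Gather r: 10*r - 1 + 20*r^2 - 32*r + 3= 20*r^2 - 22*r + 2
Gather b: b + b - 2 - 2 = 2*b - 4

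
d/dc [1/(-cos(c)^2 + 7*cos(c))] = (7 - 2*cos(c))*sin(c)/((cos(c) - 7)^2*cos(c)^2)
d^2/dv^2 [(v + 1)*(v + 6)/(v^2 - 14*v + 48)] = 42*(v^3 - 6*v^2 - 60*v + 376)/(v^6 - 42*v^5 + 732*v^4 - 6776*v^3 + 35136*v^2 - 96768*v + 110592)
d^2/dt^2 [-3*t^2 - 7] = -6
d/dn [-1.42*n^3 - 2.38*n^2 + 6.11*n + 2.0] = -4.26*n^2 - 4.76*n + 6.11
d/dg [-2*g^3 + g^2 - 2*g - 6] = -6*g^2 + 2*g - 2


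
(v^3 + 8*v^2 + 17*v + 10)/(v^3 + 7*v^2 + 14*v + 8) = (v + 5)/(v + 4)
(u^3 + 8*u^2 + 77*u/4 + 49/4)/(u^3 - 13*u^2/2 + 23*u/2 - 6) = (4*u^3 + 32*u^2 + 77*u + 49)/(2*(2*u^3 - 13*u^2 + 23*u - 12))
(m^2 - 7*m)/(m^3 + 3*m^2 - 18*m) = (m - 7)/(m^2 + 3*m - 18)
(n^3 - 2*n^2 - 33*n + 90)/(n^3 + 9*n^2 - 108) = (n - 5)/(n + 6)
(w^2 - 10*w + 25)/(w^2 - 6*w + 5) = (w - 5)/(w - 1)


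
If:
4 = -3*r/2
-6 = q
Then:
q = -6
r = -8/3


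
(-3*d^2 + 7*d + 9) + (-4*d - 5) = -3*d^2 + 3*d + 4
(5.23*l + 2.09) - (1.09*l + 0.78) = 4.14*l + 1.31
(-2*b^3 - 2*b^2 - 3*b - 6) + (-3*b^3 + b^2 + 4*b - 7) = -5*b^3 - b^2 + b - 13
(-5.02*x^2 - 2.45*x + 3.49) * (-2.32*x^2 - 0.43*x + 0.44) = 11.6464*x^4 + 7.8426*x^3 - 9.2521*x^2 - 2.5787*x + 1.5356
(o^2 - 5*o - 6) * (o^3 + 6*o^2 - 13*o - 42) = o^5 + o^4 - 49*o^3 - 13*o^2 + 288*o + 252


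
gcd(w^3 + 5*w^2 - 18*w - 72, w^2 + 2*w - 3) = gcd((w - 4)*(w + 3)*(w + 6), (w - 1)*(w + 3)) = w + 3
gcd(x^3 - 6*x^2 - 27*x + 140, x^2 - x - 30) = x + 5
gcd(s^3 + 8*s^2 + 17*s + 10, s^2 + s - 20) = s + 5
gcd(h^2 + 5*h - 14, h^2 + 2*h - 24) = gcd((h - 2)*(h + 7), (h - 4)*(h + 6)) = 1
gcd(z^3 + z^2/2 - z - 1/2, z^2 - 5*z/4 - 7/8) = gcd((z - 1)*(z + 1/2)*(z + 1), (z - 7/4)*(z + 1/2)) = z + 1/2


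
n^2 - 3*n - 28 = (n - 7)*(n + 4)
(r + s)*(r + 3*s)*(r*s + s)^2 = r^4*s^2 + 4*r^3*s^3 + 2*r^3*s^2 + 3*r^2*s^4 + 8*r^2*s^3 + r^2*s^2 + 6*r*s^4 + 4*r*s^3 + 3*s^4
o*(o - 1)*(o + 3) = o^3 + 2*o^2 - 3*o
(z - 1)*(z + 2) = z^2 + z - 2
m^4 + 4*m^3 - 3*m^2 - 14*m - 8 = (m - 2)*(m + 1)^2*(m + 4)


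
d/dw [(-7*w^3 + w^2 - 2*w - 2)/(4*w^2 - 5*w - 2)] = (-28*w^4 + 70*w^3 + 45*w^2 + 12*w - 6)/(16*w^4 - 40*w^3 + 9*w^2 + 20*w + 4)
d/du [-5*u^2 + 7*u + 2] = 7 - 10*u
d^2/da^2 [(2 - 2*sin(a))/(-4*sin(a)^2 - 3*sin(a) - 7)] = 2*(-16*sin(a)^5 + 76*sin(a)^4 + 236*sin(a)^3 - 178*sin(a)^2 - 310*sin(a) - 4)/(4*sin(a)^2 + 3*sin(a) + 7)^3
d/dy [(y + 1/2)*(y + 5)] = 2*y + 11/2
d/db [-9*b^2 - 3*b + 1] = -18*b - 3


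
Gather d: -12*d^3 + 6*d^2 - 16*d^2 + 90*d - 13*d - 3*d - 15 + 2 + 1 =-12*d^3 - 10*d^2 + 74*d - 12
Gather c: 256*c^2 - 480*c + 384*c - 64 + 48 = 256*c^2 - 96*c - 16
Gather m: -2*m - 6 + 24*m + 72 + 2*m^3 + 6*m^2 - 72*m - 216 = 2*m^3 + 6*m^2 - 50*m - 150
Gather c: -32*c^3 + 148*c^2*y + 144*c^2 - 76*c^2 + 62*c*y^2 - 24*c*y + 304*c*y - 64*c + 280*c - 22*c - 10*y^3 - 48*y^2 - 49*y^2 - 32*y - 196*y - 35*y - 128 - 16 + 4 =-32*c^3 + c^2*(148*y + 68) + c*(62*y^2 + 280*y + 194) - 10*y^3 - 97*y^2 - 263*y - 140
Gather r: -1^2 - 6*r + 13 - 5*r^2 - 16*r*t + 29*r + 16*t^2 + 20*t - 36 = -5*r^2 + r*(23 - 16*t) + 16*t^2 + 20*t - 24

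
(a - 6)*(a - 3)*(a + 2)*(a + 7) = a^4 - 49*a^2 + 36*a + 252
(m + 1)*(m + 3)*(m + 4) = m^3 + 8*m^2 + 19*m + 12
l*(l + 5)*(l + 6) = l^3 + 11*l^2 + 30*l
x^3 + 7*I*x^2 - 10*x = x*(x + 2*I)*(x + 5*I)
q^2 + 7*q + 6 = (q + 1)*(q + 6)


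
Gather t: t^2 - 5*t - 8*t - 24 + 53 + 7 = t^2 - 13*t + 36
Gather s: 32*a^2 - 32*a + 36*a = 32*a^2 + 4*a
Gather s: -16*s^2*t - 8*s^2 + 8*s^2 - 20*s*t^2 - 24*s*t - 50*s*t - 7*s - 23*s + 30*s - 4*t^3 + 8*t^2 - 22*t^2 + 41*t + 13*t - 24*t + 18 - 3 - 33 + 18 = -16*s^2*t + s*(-20*t^2 - 74*t) - 4*t^3 - 14*t^2 + 30*t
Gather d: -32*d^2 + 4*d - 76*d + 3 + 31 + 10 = -32*d^2 - 72*d + 44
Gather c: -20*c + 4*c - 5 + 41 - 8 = 28 - 16*c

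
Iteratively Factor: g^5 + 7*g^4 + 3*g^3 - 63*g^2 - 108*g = (g + 3)*(g^4 + 4*g^3 - 9*g^2 - 36*g) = (g + 3)*(g + 4)*(g^3 - 9*g) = g*(g + 3)*(g + 4)*(g^2 - 9) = g*(g - 3)*(g + 3)*(g + 4)*(g + 3)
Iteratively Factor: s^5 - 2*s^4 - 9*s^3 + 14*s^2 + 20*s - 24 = (s - 1)*(s^4 - s^3 - 10*s^2 + 4*s + 24) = (s - 1)*(s + 2)*(s^3 - 3*s^2 - 4*s + 12) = (s - 1)*(s + 2)^2*(s^2 - 5*s + 6) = (s - 3)*(s - 1)*(s + 2)^2*(s - 2)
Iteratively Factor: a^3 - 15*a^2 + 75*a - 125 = (a - 5)*(a^2 - 10*a + 25) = (a - 5)^2*(a - 5)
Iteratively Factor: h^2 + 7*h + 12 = (h + 3)*(h + 4)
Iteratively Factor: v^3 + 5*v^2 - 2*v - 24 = (v + 3)*(v^2 + 2*v - 8) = (v + 3)*(v + 4)*(v - 2)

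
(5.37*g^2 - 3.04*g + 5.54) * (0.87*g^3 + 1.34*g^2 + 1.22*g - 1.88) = 4.6719*g^5 + 4.551*g^4 + 7.2976*g^3 - 6.3808*g^2 + 12.474*g - 10.4152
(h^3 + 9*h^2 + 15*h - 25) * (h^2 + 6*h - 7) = h^5 + 15*h^4 + 62*h^3 + 2*h^2 - 255*h + 175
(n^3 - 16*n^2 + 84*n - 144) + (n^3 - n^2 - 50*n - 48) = 2*n^3 - 17*n^2 + 34*n - 192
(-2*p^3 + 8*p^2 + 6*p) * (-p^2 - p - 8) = 2*p^5 - 6*p^4 + 2*p^3 - 70*p^2 - 48*p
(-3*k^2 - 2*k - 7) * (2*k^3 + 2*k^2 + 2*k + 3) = -6*k^5 - 10*k^4 - 24*k^3 - 27*k^2 - 20*k - 21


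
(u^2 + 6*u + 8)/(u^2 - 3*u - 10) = (u + 4)/(u - 5)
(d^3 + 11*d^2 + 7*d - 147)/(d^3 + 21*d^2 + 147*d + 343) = (d - 3)/(d + 7)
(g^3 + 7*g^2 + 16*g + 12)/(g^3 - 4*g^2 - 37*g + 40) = (g^3 + 7*g^2 + 16*g + 12)/(g^3 - 4*g^2 - 37*g + 40)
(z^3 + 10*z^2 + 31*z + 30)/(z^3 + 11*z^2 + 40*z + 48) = (z^2 + 7*z + 10)/(z^2 + 8*z + 16)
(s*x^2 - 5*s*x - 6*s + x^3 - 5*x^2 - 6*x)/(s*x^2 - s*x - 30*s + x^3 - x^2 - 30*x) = (x + 1)/(x + 5)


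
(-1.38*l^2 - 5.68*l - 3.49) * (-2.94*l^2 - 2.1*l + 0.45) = 4.0572*l^4 + 19.5972*l^3 + 21.5676*l^2 + 4.773*l - 1.5705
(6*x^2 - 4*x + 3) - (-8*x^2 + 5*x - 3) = 14*x^2 - 9*x + 6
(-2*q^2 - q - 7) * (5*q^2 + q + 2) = -10*q^4 - 7*q^3 - 40*q^2 - 9*q - 14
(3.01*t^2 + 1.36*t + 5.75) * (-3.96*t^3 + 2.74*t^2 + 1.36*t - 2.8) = -11.9196*t^5 + 2.8618*t^4 - 14.95*t^3 + 9.1766*t^2 + 4.012*t - 16.1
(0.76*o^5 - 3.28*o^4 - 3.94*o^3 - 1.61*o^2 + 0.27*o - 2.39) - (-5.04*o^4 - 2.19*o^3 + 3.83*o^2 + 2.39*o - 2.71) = 0.76*o^5 + 1.76*o^4 - 1.75*o^3 - 5.44*o^2 - 2.12*o + 0.32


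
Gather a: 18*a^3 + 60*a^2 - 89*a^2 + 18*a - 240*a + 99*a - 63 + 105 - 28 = 18*a^3 - 29*a^2 - 123*a + 14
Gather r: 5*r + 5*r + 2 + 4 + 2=10*r + 8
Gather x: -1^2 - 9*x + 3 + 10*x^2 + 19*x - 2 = 10*x^2 + 10*x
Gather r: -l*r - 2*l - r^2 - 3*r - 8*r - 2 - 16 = -2*l - r^2 + r*(-l - 11) - 18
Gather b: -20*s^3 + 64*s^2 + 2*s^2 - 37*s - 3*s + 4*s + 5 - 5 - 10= -20*s^3 + 66*s^2 - 36*s - 10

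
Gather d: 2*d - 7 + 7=2*d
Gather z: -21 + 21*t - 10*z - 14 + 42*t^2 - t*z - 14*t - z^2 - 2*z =42*t^2 + 7*t - z^2 + z*(-t - 12) - 35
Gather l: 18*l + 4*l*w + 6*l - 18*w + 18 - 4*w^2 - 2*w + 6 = l*(4*w + 24) - 4*w^2 - 20*w + 24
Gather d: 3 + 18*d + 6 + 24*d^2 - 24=24*d^2 + 18*d - 15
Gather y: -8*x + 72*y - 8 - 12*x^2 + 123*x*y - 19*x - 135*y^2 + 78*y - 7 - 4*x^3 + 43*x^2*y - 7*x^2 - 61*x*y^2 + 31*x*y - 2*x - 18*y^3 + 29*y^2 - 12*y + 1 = -4*x^3 - 19*x^2 - 29*x - 18*y^3 + y^2*(-61*x - 106) + y*(43*x^2 + 154*x + 138) - 14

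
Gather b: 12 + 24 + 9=45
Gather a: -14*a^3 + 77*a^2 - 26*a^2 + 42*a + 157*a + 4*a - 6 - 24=-14*a^3 + 51*a^2 + 203*a - 30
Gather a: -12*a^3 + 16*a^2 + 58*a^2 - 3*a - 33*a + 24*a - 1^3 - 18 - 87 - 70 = -12*a^3 + 74*a^2 - 12*a - 176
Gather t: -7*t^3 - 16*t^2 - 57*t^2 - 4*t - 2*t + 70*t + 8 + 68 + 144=-7*t^3 - 73*t^2 + 64*t + 220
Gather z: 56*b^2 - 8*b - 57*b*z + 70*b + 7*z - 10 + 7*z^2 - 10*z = 56*b^2 + 62*b + 7*z^2 + z*(-57*b - 3) - 10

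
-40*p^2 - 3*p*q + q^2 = (-8*p + q)*(5*p + q)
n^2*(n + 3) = n^3 + 3*n^2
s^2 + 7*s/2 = s*(s + 7/2)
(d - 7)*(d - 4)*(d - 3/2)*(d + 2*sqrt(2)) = d^4 - 25*d^3/2 + 2*sqrt(2)*d^3 - 25*sqrt(2)*d^2 + 89*d^2/2 - 42*d + 89*sqrt(2)*d - 84*sqrt(2)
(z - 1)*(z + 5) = z^2 + 4*z - 5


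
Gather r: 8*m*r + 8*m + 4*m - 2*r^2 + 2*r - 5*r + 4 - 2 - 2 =12*m - 2*r^2 + r*(8*m - 3)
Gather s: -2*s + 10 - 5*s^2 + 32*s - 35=-5*s^2 + 30*s - 25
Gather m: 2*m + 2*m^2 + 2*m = 2*m^2 + 4*m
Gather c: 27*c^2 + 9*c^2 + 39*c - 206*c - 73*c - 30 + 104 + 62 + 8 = 36*c^2 - 240*c + 144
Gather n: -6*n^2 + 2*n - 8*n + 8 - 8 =-6*n^2 - 6*n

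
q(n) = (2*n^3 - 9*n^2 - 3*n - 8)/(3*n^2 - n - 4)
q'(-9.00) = 0.66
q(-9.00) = -8.74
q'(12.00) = 0.68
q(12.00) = 5.09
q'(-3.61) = 0.47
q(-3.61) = -5.39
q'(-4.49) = 0.58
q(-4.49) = -5.86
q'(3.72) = 1.15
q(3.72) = -1.21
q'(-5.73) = 0.63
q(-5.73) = -6.61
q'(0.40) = 3.31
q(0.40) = 2.68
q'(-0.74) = -32.37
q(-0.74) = 7.12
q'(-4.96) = 0.60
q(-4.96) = -6.13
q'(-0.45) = -5.84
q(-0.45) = 2.94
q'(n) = (1 - 6*n)*(2*n^3 - 9*n^2 - 3*n - 8)/(3*n^2 - n - 4)^2 + (6*n^2 - 18*n - 3)/(3*n^2 - n - 4) = 2*(3*n^4 - 2*n^3 - 3*n^2 + 60*n + 2)/(9*n^4 - 6*n^3 - 23*n^2 + 8*n + 16)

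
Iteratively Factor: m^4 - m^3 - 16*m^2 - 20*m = (m + 2)*(m^3 - 3*m^2 - 10*m) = (m + 2)^2*(m^2 - 5*m) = (m - 5)*(m + 2)^2*(m)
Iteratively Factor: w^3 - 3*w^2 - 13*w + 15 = (w + 3)*(w^2 - 6*w + 5) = (w - 5)*(w + 3)*(w - 1)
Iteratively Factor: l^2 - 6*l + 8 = (l - 2)*(l - 4)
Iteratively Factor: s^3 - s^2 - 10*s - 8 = (s + 1)*(s^2 - 2*s - 8) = (s + 1)*(s + 2)*(s - 4)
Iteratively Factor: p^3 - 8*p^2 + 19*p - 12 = (p - 1)*(p^2 - 7*p + 12) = (p - 4)*(p - 1)*(p - 3)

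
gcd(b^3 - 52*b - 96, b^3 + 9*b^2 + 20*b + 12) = b^2 + 8*b + 12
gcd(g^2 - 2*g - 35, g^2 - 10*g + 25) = 1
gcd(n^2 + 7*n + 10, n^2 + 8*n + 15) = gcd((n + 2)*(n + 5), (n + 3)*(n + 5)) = n + 5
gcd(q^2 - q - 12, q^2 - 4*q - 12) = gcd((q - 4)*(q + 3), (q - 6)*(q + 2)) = 1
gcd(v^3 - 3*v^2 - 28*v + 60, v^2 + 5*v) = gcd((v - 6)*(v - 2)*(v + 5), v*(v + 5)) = v + 5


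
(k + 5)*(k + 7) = k^2 + 12*k + 35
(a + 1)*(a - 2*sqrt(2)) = a^2 - 2*sqrt(2)*a + a - 2*sqrt(2)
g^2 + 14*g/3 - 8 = (g - 4/3)*(g + 6)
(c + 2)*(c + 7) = c^2 + 9*c + 14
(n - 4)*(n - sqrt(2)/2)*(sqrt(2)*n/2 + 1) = sqrt(2)*n^3/2 - 2*sqrt(2)*n^2 + n^2/2 - 2*n - sqrt(2)*n/2 + 2*sqrt(2)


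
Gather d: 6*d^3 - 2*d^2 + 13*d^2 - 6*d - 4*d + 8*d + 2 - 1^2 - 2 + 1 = 6*d^3 + 11*d^2 - 2*d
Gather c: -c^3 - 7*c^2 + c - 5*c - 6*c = -c^3 - 7*c^2 - 10*c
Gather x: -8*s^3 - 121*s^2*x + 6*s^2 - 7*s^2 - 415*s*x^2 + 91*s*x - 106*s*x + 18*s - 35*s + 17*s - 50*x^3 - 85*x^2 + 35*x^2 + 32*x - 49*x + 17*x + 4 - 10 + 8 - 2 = -8*s^3 - s^2 - 50*x^3 + x^2*(-415*s - 50) + x*(-121*s^2 - 15*s)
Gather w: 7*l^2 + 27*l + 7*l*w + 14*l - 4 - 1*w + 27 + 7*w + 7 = 7*l^2 + 41*l + w*(7*l + 6) + 30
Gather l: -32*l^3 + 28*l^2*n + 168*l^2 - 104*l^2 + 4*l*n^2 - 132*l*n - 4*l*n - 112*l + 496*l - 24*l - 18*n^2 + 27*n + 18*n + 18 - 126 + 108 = -32*l^3 + l^2*(28*n + 64) + l*(4*n^2 - 136*n + 360) - 18*n^2 + 45*n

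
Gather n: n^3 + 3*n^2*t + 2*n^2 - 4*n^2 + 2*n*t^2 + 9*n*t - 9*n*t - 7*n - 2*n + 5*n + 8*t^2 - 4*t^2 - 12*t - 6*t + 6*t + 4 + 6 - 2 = n^3 + n^2*(3*t - 2) + n*(2*t^2 - 4) + 4*t^2 - 12*t + 8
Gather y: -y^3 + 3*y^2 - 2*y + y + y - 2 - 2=-y^3 + 3*y^2 - 4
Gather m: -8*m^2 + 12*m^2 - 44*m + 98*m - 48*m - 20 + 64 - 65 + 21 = 4*m^2 + 6*m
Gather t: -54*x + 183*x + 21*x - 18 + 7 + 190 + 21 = 150*x + 200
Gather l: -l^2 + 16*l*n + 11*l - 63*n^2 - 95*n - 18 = -l^2 + l*(16*n + 11) - 63*n^2 - 95*n - 18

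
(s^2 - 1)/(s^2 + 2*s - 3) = (s + 1)/(s + 3)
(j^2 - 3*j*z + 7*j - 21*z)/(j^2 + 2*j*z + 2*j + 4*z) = (j^2 - 3*j*z + 7*j - 21*z)/(j^2 + 2*j*z + 2*j + 4*z)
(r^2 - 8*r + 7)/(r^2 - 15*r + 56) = (r - 1)/(r - 8)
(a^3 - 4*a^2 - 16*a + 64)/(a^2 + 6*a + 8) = (a^2 - 8*a + 16)/(a + 2)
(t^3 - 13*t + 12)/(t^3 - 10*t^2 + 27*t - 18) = (t + 4)/(t - 6)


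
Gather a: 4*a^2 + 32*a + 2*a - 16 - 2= 4*a^2 + 34*a - 18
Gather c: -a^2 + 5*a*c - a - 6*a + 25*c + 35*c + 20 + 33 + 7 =-a^2 - 7*a + c*(5*a + 60) + 60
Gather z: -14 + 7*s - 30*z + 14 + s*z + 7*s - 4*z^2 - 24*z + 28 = 14*s - 4*z^2 + z*(s - 54) + 28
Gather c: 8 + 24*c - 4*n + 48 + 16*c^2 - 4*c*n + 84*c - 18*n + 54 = 16*c^2 + c*(108 - 4*n) - 22*n + 110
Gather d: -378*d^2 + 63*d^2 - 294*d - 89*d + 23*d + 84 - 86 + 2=-315*d^2 - 360*d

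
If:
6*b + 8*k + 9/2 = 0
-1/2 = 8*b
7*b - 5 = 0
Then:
No Solution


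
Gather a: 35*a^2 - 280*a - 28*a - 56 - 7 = 35*a^2 - 308*a - 63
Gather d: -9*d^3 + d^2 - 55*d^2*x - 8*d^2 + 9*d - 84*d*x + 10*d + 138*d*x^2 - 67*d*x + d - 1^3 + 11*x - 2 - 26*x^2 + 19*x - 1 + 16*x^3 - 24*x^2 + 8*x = -9*d^3 + d^2*(-55*x - 7) + d*(138*x^2 - 151*x + 20) + 16*x^3 - 50*x^2 + 38*x - 4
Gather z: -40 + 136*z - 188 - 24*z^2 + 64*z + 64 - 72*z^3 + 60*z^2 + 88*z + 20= -72*z^3 + 36*z^2 + 288*z - 144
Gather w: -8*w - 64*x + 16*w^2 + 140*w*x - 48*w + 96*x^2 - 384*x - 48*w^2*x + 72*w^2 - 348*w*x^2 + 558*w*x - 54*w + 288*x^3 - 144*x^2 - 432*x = w^2*(88 - 48*x) + w*(-348*x^2 + 698*x - 110) + 288*x^3 - 48*x^2 - 880*x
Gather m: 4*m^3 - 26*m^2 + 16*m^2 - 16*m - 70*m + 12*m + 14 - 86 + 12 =4*m^3 - 10*m^2 - 74*m - 60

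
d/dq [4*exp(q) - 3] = 4*exp(q)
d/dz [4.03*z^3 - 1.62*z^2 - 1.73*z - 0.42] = 12.09*z^2 - 3.24*z - 1.73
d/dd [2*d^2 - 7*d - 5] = 4*d - 7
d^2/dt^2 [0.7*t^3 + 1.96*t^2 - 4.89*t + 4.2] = 4.2*t + 3.92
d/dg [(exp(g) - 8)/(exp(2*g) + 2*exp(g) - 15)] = (-2*(exp(g) - 8)*(exp(g) + 1) + exp(2*g) + 2*exp(g) - 15)*exp(g)/(exp(2*g) + 2*exp(g) - 15)^2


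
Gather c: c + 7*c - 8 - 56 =8*c - 64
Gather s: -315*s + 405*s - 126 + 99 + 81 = 90*s + 54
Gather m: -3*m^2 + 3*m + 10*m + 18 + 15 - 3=-3*m^2 + 13*m + 30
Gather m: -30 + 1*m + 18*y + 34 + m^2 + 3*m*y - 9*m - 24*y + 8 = m^2 + m*(3*y - 8) - 6*y + 12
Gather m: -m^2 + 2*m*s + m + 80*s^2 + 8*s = -m^2 + m*(2*s + 1) + 80*s^2 + 8*s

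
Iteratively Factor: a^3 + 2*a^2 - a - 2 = (a + 2)*(a^2 - 1) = (a - 1)*(a + 2)*(a + 1)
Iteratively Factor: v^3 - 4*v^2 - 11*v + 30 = (v + 3)*(v^2 - 7*v + 10) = (v - 5)*(v + 3)*(v - 2)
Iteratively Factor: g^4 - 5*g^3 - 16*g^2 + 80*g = (g)*(g^3 - 5*g^2 - 16*g + 80) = g*(g - 4)*(g^2 - g - 20) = g*(g - 4)*(g + 4)*(g - 5)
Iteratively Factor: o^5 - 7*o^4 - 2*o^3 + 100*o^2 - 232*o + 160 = (o - 5)*(o^4 - 2*o^3 - 12*o^2 + 40*o - 32) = (o - 5)*(o - 2)*(o^3 - 12*o + 16) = (o - 5)*(o - 2)^2*(o^2 + 2*o - 8) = (o - 5)*(o - 2)^2*(o + 4)*(o - 2)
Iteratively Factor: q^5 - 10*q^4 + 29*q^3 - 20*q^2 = (q)*(q^4 - 10*q^3 + 29*q^2 - 20*q) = q^2*(q^3 - 10*q^2 + 29*q - 20) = q^2*(q - 5)*(q^2 - 5*q + 4) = q^2*(q - 5)*(q - 1)*(q - 4)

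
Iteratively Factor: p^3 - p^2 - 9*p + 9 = (p + 3)*(p^2 - 4*p + 3) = (p - 3)*(p + 3)*(p - 1)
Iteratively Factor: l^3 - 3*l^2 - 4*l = (l)*(l^2 - 3*l - 4) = l*(l - 4)*(l + 1)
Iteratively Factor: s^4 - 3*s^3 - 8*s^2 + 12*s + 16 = (s + 2)*(s^3 - 5*s^2 + 2*s + 8) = (s - 4)*(s + 2)*(s^2 - s - 2) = (s - 4)*(s + 1)*(s + 2)*(s - 2)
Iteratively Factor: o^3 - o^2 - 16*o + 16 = (o - 1)*(o^2 - 16) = (o - 1)*(o + 4)*(o - 4)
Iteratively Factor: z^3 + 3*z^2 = (z + 3)*(z^2) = z*(z + 3)*(z)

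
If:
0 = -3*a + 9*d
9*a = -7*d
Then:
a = 0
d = 0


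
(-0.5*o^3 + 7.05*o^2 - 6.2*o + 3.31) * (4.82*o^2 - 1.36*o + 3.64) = -2.41*o^5 + 34.661*o^4 - 41.292*o^3 + 50.0482*o^2 - 27.0696*o + 12.0484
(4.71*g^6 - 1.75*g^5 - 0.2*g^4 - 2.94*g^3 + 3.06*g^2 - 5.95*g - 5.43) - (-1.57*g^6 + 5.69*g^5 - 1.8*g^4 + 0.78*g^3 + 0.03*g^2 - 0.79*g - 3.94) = 6.28*g^6 - 7.44*g^5 + 1.6*g^4 - 3.72*g^3 + 3.03*g^2 - 5.16*g - 1.49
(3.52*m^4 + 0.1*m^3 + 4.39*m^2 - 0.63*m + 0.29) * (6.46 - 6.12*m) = -21.5424*m^5 + 22.1272*m^4 - 26.2208*m^3 + 32.215*m^2 - 5.8446*m + 1.8734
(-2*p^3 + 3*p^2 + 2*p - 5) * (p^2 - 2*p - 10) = -2*p^5 + 7*p^4 + 16*p^3 - 39*p^2 - 10*p + 50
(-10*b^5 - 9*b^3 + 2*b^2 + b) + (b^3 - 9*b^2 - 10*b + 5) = -10*b^5 - 8*b^3 - 7*b^2 - 9*b + 5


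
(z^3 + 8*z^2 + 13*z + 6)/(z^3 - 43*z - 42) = (z + 1)/(z - 7)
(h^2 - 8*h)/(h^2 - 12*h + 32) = h/(h - 4)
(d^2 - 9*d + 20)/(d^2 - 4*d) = (d - 5)/d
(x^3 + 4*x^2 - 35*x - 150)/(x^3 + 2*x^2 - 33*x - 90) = (x + 5)/(x + 3)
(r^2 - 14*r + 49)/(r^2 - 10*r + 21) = (r - 7)/(r - 3)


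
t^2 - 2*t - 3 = (t - 3)*(t + 1)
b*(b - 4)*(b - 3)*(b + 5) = b^4 - 2*b^3 - 23*b^2 + 60*b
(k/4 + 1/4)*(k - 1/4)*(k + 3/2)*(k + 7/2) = k^4/4 + 23*k^3/16 + 35*k^2/16 + 43*k/64 - 21/64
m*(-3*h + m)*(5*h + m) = -15*h^2*m + 2*h*m^2 + m^3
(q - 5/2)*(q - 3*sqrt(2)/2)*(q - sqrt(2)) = q^3 - 5*sqrt(2)*q^2/2 - 5*q^2/2 + 3*q + 25*sqrt(2)*q/4 - 15/2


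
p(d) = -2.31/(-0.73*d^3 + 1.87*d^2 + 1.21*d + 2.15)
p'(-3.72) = -0.03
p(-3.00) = -0.07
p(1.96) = -0.37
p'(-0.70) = -0.94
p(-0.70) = -0.94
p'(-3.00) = -0.06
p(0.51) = -0.73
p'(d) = -2.31*(2.19*d^2 - 3.74*d - 1.21)/(-0.73*d^3 + 1.87*d^2 + 1.21*d + 2.15)^2 = (-5.0589*d^2 + 8.6394*d + 2.7951)/(-0.73*d^3 + 1.87*d^2 + 1.21*d + 2.15)^2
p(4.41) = 0.12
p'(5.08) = -0.05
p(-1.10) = -0.57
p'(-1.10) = -0.78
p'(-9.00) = -0.00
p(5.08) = 0.06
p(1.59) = -0.39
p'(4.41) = -0.16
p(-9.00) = -0.00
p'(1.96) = 0.01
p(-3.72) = -0.04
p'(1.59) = 0.11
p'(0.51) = 0.59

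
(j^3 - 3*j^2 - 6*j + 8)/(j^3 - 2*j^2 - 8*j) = (j - 1)/j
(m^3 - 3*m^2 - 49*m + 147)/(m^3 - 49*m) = (m - 3)/m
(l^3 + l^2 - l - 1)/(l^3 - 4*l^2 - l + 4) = (l + 1)/(l - 4)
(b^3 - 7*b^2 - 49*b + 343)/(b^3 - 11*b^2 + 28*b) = (b^2 - 49)/(b*(b - 4))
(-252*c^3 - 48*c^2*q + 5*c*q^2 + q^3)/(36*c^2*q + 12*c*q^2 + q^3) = (-7*c + q)/q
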